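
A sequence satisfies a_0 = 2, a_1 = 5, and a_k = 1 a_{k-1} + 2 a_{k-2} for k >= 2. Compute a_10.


The characteristic equation is t^2 - 1 t - 2 = 0, with roots r_1 = 2 and r_2 = -1 (so c_1 = r_1 + r_2, c_2 = -r_1 r_2 as required).
One can use the closed form a_n = A r_1^n + B r_2^n, but direct iteration is more reliable:
a_0 = 2, a_1 = 5, a_2 = 9, a_3 = 19, a_4 = 37, a_5 = 75, a_6 = 149, a_7 = 299, a_8 = 597, a_9 = 1195, a_10 = 2389.
So a_10 = 2389.

2389


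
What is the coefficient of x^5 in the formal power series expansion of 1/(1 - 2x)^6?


The general identity 1/(1 - c x)^r = sum_{k>=0} c^k C(k + r - 1, r - 1) x^k follows by substituting y = c x into 1/(1 - y)^r = sum_{k>=0} C(k + r - 1, r - 1) y^k.
For c = 2, r = 6, k = 5:
2^5 * C(10, 5) = 32 * 252 = 8064.

8064


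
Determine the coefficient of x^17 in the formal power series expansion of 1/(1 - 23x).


The geometric series identity gives 1/(1 - c x) = sum_{k>=0} c^k x^k, so the coefficient of x^k is c^k.
Here c = 23 and k = 17.
Computing: 23^17 = 141050039560662968926103

141050039560662968926103


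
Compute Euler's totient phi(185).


phi(n) counts integers in [1, n] coprime to n. Using the multiplicative formula phi(n) = n * prod_{p | n} (1 - 1/p):
185 = 5 * 37, so
phi(185) = 185 * (1 - 1/5) * (1 - 1/37) = 144.

144


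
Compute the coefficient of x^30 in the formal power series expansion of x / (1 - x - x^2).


Let f(x) = sum_{k>=0} a_k x^k. Multiplying f(x) * (1 - x - x^2) = x and matching coefficients gives a_0 = 0, a_1 = 1, and a_k = a_{k-1} + a_{k-2} for k >= 2. These are the Fibonacci numbers F_k.
Iterating from F_0 = 0, F_1 = 1:
F_0=0, F_1=1, F_2=1, F_3=2, F_4=3, F_5=5, F_6=8, F_7=13, F_8=21, F_9=34, ...
F_30 = 832040.

832040


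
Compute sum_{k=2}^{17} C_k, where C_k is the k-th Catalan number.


C_2 through C_17: 2, 5, 14, 42, 132, 429, 1430, 4862, 16796, 58786, 208012, 742900, 2674440, 9694845, 35357670, 129644790
Sum = 2 + 5 + 14 + 42 + 132 + 429 + 1430 + 4862 + 16796 + 58786 + 208012 + 742900 + 2674440 + 9694845 + 35357670 + 129644790
= 178405155

178405155


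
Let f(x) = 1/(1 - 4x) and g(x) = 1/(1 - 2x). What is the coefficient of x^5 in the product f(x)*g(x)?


The coefficient of x^n in f*g is the Cauchy product: sum_{k=0}^{n} a^k * b^(n-k).
With a=4, b=2, n=5:
sum_{k=0}^{5} 4^k * 2^(5-k)
= 2016

2016


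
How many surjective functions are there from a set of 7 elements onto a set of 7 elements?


By inclusion-exclusion on which target elements are missed, the number of surjections from an n-set onto a k-set is
surj(n, k) = sum_{j=0}^{k} (-1)^j C(k, j) (k - j)^n.
Equivalently surj(n, k) = k! * S(n, k), where S(n, k) is the Stirling number of the second kind.
For n = 7, k = 7:
S(7, 7) = 1, so
surj = 7! * 1 = 5040 * 1 = 5040.

5040


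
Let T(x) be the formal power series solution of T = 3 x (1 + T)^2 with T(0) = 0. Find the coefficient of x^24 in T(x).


Apply the Lagrange inversion formula: if T = 3 x * phi(T) with phi(t) = (1 + t)^2, then [x^n] T = 3^n * (1/n) [t^(n-1)] phi(t)^n = 3^n * (1/n) [t^(n-1)] (1 + t)^(2n) = 3^n * (1/n) C(2n, n-1).
Using the identity C(2n, n-1) = C(2n, n) * n / (n+1), the unscaled factor equals C(2n, n) / (n+1) = C_n, the n-th Catalan number.
For n = 24: C_24 = C(48, 24) / 25 = 32247603683100/25 = 1289904147324.
With the 3^24 = 282429536481 factor, the coefficient is 282429536481 * 1289904147324 = 364307030433636856526844.

364307030433636856526844


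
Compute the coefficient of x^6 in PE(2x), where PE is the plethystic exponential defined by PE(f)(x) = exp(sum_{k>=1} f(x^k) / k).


With f(x) = 2x, the exponent is sum_{k>=1} 2 x^k / k = 2 * (-ln(1 - x)). Exponentiating:
PE(2x) = exp(-2 ln(1 - x)) = 1/(1 - x)^2.
By the negative binomial expansion, [x^n] 1/(1 - x)^2 = C(n + 1, 1).
For n = 6: C(7, 1) = 7.

7


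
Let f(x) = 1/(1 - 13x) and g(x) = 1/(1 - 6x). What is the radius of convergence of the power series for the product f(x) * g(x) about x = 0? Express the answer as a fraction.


The radius of 1/(1 - 13x) is 1/13 (nearest singularity at x = 1/13), and the radius of 1/(1 - 6x) is 1/6.
The product f(x)*g(x) = 1/((1 - 13x)(1 - 6x)) has singularities at both 1/13 and 1/6, so its radius of convergence is the distance to the nearest one:
min(1/13, 1/6) = 1/13.

1/13


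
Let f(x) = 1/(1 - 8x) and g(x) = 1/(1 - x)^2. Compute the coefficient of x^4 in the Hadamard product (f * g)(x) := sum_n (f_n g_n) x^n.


f has coefficients f_k = 8^k. For g = 1/(1 - x)^2 the coefficient is g_k = C(k + 1, 1) = k + 1. The Hadamard coefficient is (f * g)_k = 8^k * (k + 1).
For k = 4: 8^4 * 5 = 4096 * 5 = 20480.

20480


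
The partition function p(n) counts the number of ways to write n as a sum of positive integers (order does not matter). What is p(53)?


Using the generating function prod_{k>=1} 1/(1-x^k), we compute p(53).
By dynamic programming over parts 1 through 53:
p(53) = 329931

329931


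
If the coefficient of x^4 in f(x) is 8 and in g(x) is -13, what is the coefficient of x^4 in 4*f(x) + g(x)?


Scalar multiplication scales coefficients: 4 * 8 = 32.
Then add the g coefficient: 32 + -13
= 19

19


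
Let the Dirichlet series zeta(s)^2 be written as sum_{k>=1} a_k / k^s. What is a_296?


The Dirichlet convolution of the constant function 1 with itself gives (1 * 1)(k) = sum_{d | k} 1 = d(k), the number of positive divisors of k.
Since zeta(s) = sum_{k>=1} 1/k^s, we have zeta(s)^2 = sum_{k>=1} d(k)/k^s, so a_k = d(k).
For k = 296: the divisors are 1, 2, 4, 8, 37, 74, 148, 296.
Count = 8.

8


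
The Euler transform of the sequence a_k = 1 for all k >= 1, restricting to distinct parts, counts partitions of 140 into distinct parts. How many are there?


Partitions of 140 into distinct parts can be computed via generating function.
Product (1+x)(1+x^2)(1+x^3)...
The coefficient of x^140 = 9617150

9617150


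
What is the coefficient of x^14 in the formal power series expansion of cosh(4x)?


The Maclaurin series is cosh(t) = sum_{m>=0} t^(2m) / (2m)!, so substituting t = 4x, only even powers of x are nonzero, with coefficient of x^(2m) equal to 4^(2m) / (2m)!.
For x^14 the coefficient is 4^14/14! = 268435456/87178291200 = 131072/42567525.

131072/42567525


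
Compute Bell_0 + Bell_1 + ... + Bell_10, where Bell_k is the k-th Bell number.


Recall Bell_k counts set partitions of a k-set (with Bell_0 = 1 by convention).
Bell_0 through Bell_10: 1, 1, 2, 5, 15, 52, 203, 877, 4140, 21147, 115975
Sum = 1 + 1 + 2 + 5 + 15 + 52 + 203 + 877 + 4140 + 21147 + 115975 = 142418.

142418


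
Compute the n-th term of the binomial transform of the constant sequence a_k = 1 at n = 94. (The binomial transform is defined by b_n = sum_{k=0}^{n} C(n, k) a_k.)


With a_k = 1 for all k, b_n = sum_{k=0}^{n} C(n, k) = 2^n by the binomial theorem.
For n = 94: 2^94 = 19807040628566084398385987584.

19807040628566084398385987584


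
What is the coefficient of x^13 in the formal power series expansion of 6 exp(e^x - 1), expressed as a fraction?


exp(e^x - 1) is the exponential generating function for the Bell numbers Bell_k: exp(e^x - 1) = sum_{k>=0} Bell_k x^k / k!.
So the coefficient of x^13 in 6 exp(e^x - 1) is 6 Bell_13 / 13!.
Computing: Bell_13 = 27644437 and 13! = 6227020800, giving
6 * 27644437/6227020800 = 27644437/1037836800.

27644437/1037836800


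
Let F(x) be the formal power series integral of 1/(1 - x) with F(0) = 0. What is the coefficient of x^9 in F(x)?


1/(1 - x) = sum_{k>=0} x^k. Integrating termwise and using F(0) = 0 gives
F(x) = sum_{k>=0} x^(k+1) / (k+1) = sum_{m>=1} x^m / m = -ln(1 - x).
So the coefficient of x^9 is 1/9 = 1/9.

1/9


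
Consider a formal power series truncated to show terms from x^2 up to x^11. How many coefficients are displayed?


From x^2 to x^11 inclusive, the count is 11 - 2 + 1 = 10.

10


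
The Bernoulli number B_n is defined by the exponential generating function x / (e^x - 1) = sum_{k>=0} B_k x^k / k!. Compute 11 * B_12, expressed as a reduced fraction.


Bernoulli numbers can also be computed recursively via B_0 = 1 and sum_{j=0}^{m} C(m+1, j) B_j = 0 for m >= 1. Odd-index Bernoulli numbers vanish for k >= 3.
Computing B_12 = -691/2730, so 11 * B_12 = 11 * -691/2730 = -7601/2730.

-7601/2730


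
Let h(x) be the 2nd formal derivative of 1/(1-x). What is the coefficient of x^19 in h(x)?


Differentiating 2 times: d^2/dx^2 [1/(1-x)] = 2!/(1-x)^3.
The expansion 1/(1-x)^3 = sum_{k>=0} C(k+2, 2) x^k, so the coefficient of x^n in 2!/(1-x)^3 is 2! * C(n+2, 2).
For n = 19: 2 * C(21, 2) = 2 * 210 = 420

420


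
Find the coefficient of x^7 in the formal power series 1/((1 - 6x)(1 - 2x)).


By partial fractions or Cauchy convolution:
The coefficient equals sum_{k=0}^{7} 6^k * 2^(7-k).
= 419840

419840


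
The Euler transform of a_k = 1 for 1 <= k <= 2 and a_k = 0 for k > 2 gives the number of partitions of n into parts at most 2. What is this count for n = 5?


Partitions of 5 into parts at most 2:
Using generating function (1-x)^(-1)(1-x^2)^(-1),
the coefficient of x^5 = 3

3


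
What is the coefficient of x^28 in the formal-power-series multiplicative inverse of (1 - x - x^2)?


Let the inverse be f(x) = sum_{k>=0} a_k x^k. From f(x) * (1 - x - x^2) = 1 and matching coefficients:
 x^0: a_0 = 1.
 x^1: a_1 - a_0 = 0, so a_1 = 1.
 x^k (k >= 2): a_k - a_{k-1} - a_{k-2} = 0, i.e. a_k = a_{k-1} + a_{k-2}.
This is the Fibonacci-type recurrence shifted so that a_0 = a_1 = 1.
Iterating: a_0=1, a_1=1, a_2=2, a_3=3, a_4=5, a_5=8, a_6=13, a_7=21, a_8=34, a_9=55, ...
a_28 = 514229.

514229


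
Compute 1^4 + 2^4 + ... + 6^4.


This power sum has a closed form given by Faulhaber's formula
sum_{k=1}^{m} k^p = (1 / (p + 1)) * sum_{j=0}^{p} C(p + 1, j) B_j m^(p + 1 - j),
but for small m direct computation is fastest:
1 + 16 + 81 + 256 + 625 + 1296 = 2275.

2275


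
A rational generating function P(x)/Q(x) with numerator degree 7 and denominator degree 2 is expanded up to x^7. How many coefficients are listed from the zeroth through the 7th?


Expanding up to x^7 gives the coefficients for x^0, x^1, ..., x^7.
That is 7 + 1 = 8 coefficients in total.

8


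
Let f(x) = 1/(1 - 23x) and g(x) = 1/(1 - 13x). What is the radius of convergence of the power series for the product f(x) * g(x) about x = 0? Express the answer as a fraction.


The radius of 1/(1 - 23x) is 1/23 (nearest singularity at x = 1/23), and the radius of 1/(1 - 13x) is 1/13.
The product f(x)*g(x) = 1/((1 - 23x)(1 - 13x)) has singularities at both 1/23 and 1/13, so its radius of convergence is the distance to the nearest one:
min(1/23, 1/13) = 1/23.

1/23


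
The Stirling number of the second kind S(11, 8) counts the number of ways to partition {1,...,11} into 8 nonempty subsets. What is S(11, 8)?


Using the explicit formula S(n,k) = (1/k!) sum_{j=0}^{k} (-1)^(k-j) C(k,j) j^n:
S(11, 8) = 11880
Equivalently, S(n,k) is n! times the coefficient of x^n in the EGF (e^x - 1)^k / k!.

11880


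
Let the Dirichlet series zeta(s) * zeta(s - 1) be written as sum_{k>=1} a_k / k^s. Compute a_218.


Convolution gives a_k = sum_{d | k} d * 1 = sum_{d | k} d = sigma(k), the sum of positive divisors of k.
For k = 218, the divisors are 1, 2, 109, 218, so
sigma(218) = 1 + 2 + 109 + 218 = 330.

330


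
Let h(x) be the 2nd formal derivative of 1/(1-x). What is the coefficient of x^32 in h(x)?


Differentiating 2 times: d^2/dx^2 [1/(1-x)] = 2!/(1-x)^3.
The expansion 1/(1-x)^3 = sum_{k>=0} C(k+2, 2) x^k, so the coefficient of x^n in 2!/(1-x)^3 is 2! * C(n+2, 2).
For n = 32: 2 * C(34, 2) = 2 * 561 = 1122

1122


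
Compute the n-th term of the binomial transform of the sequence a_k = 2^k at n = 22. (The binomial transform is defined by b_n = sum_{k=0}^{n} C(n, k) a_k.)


With a_k = 2^k, b_n = sum_{k=0}^{n} C(n, k) 2^k = (1 + 2)^n by the binomial theorem.
For n = 22: (1 + 2)^22 = 3^22 = 31381059609.

31381059609


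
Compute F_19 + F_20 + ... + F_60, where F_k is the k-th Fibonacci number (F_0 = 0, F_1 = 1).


Use the identity sum_{k=0}^{N} F_k = F_{N+2} - 1 (which follows from F_{k+2} - F_{k+1} = F_k). Then
sum_{k=19}^{60} F_k = (F_{62} - 1) - (F_{20} - 1) = F_{62} - F_{20}.
Computing: F_{62} = 4052739537881, F_{20} = 6765, so
Sum = 4052739537881 - 6765 = 4052739531116.

4052739531116


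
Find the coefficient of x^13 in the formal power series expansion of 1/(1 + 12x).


Write 1/(1 + c x) = 1/(1 - (-c) x) and apply the geometric-series identity
1/(1 - y) = sum_{k>=0} y^k to get 1/(1 + c x) = sum_{k>=0} (-c)^k x^k.
So the coefficient of x^k is (-c)^k = (-1)^k * c^k.
Here c = 12 and k = 13:
(-12)^13 = -1 * 106993205379072 = -106993205379072

-106993205379072


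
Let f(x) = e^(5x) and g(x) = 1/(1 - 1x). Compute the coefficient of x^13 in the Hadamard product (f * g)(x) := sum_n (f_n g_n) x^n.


Expanding: f_k = 5^k/k! (from e^(5x)) and g_k = 1^k (from 1/(1 - 1x)). So the Hadamard coefficient (f * g)_k = 5^k 1^k / k! = (5)^k / k!.
For k = 13: 5^13/13! = 1220703125/6227020800 = 48828125/249080832.

48828125/249080832


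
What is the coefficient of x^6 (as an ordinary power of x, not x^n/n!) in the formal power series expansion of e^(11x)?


The exponential series is e^y = sum_{k>=0} y^k / k!. Substituting y = 11x gives
e^(11x) = sum_{k>=0} 11^k x^k / k!.
So the coefficient of x^n is a^n/n! with a = 11, n = 6:
11^6 / 6! = 1771561/720 = 1771561/720

1771561/720


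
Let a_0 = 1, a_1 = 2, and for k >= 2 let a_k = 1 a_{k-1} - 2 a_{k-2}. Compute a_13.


Iterating the recurrence forward:
a_0 = 1
a_1 = 2
a_2 = 1*2 - 2*1 = 0
a_3 = 1*0 - 2*2 = -4
a_4 = 1*-4 - 2*0 = -4
a_5 = 1*-4 - 2*-4 = 4
a_6 = 1*4 - 2*-4 = 12
a_7 = 1*12 - 2*4 = 4
a_8 = 1*4 - 2*12 = -20
a_9 = 1*-20 - 2*4 = -28
a_10 = 1*-28 - 2*-20 = 12
a_11 = 1*12 - 2*-28 = 68
a_12 = 1*68 - 2*12 = 44
a_13 = 1*44 - 2*68 = -92
So a_13 = -92.

-92


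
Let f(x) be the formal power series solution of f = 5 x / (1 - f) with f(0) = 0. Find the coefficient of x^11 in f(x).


Apply Lagrange inversion: f = 5 x * phi(f) with phi(t) = 1/(1 - t), so
[x^n] f = 5^n * (1/n) [t^(n-1)] phi(t)^n = 5^n * (1/n) [t^(n-1)] (1 - t)^(-n) = 5^n * (1/n) C(2n - 2, n - 1) = 5^n * C_{n-1}.
For n = 11: C_10 = C(20, 10) / 11 = 184756/11 = 16796.
With the 5^11 = 48828125 factor, the coefficient is 48828125 * 16796 = 820117187500.

820117187500


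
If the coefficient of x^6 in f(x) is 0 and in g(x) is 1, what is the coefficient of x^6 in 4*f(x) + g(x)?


Scalar multiplication scales coefficients: 4 * 0 = 0.
Then add the g coefficient: 0 + 1
= 1

1


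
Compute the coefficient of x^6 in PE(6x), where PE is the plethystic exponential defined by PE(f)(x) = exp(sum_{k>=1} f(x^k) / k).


With f(x) = 6x, the exponent is sum_{k>=1} 6 x^k / k = 6 * (-ln(1 - x)). Exponentiating:
PE(6x) = exp(-6 ln(1 - x)) = 1/(1 - x)^6.
By the negative binomial expansion, [x^n] 1/(1 - x)^6 = C(n + 5, 5).
For n = 6: C(11, 5) = 462.

462


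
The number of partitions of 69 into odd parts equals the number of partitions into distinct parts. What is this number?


Computing partitions of 69 into odd parts (1, 3, 5, ...):
Using the generating function prod_{k>=0} 1/(1-x^(2k+1)),
the count is 27130

27130


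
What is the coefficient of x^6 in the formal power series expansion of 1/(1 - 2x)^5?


The general identity 1/(1 - c x)^r = sum_{k>=0} c^k C(k + r - 1, r - 1) x^k follows by substituting y = c x into 1/(1 - y)^r = sum_{k>=0} C(k + r - 1, r - 1) y^k.
For c = 2, r = 5, k = 6:
2^6 * C(10, 4) = 64 * 210 = 13440.

13440


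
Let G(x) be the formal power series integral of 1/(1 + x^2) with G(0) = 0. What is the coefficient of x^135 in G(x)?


1/(1 + x^2) = sum_{j>=0} (-1)^j x^(2j). Integrating termwise with G(0) = 0:
G(x) = sum_{j>=0} (-1)^j x^(2j+1) / (2j+1) = arctan(x).
Only odd powers are nonzero. For x^135 write 135 = 2*67 + 1, giving
(-1)^67 / 135 = -1/135 = -1/135.

-1/135


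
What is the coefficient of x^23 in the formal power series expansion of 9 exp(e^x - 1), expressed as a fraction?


exp(e^x - 1) is the exponential generating function for the Bell numbers Bell_k: exp(e^x - 1) = sum_{k>=0} Bell_k x^k / k!.
So the coefficient of x^23 in 9 exp(e^x - 1) is 9 Bell_23 / 23!.
Computing: Bell_23 = 44152005855084346 and 23! = 25852016738884976640000, giving
9 * 44152005855084346/25852016738884976640000 = 22076002927542173/1436223152160276480000.

22076002927542173/1436223152160276480000


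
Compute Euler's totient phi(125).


phi(n) counts integers in [1, n] coprime to n. Using the multiplicative formula phi(n) = n * prod_{p | n} (1 - 1/p):
125 = 5^3, so
phi(125) = 125 * (1 - 1/5) = 100.

100


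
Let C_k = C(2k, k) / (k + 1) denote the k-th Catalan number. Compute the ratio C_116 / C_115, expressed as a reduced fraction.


Using C_k = (2k)! / (k! (k+1)!), the ratio C_{k+1}/C_k simplifies to
C_{k+1}/C_k = [(2k+2)! / ((k+1)! (k+2)!)] * [k! (k+1)! / (2k)!]
 = (2k+2)(2k+1) / ((k+1)(k+2)) = 2(2k+1) / (k+2).
For k = 115: 2(2*115 + 1) / (115 + 2) = 462/117 = 154/39.

154/39


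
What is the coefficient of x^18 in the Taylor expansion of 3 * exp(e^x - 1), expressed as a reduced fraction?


exp(e^x - 1) = sum_{k>=0} Bell_k x^k / k!, where Bell_k is the k-th Bell number.
So the coefficient of x^18 is 3 * Bell_18 / 18!.
Computing: Bell_18 = 682076806159 and 18! = 6402373705728000, giving
3 * 682076806159/6402373705728000 = 97439543737/304874938368000.

97439543737/304874938368000


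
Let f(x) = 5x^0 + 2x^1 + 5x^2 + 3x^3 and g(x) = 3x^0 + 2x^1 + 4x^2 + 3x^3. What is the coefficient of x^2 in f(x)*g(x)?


Cauchy product at x^2:
5*4 + 2*2 + 5*3
= 39

39


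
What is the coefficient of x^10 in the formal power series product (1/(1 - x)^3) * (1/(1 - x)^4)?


Combine the factors: (1/(1 - x)^3) * (1/(1 - x)^4) = 1/(1 - x)^7.
Then use 1/(1 - x)^r = sum_{k>=0} C(k + r - 1, r - 1) x^k with r = 7 and k = 10:
C(16, 6) = 8008.

8008


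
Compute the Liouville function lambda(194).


The Liouville function is lambda(k) = (-1)^Omega(k), where Omega(k) counts the prime factors of k with multiplicity.
Factoring: 194 = 2 * 97, so Omega(194) = 2.
lambda(194) = (-1)^2 = 1.

1


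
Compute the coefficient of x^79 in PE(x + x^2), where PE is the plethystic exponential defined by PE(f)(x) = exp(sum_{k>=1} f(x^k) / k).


With f(x) = x + x^2, the exponent is sum_{k>=1} (x^k + x^(2k)) / k = -ln(1 - x) - ln(1 - x^2). Exponentiating:
PE(x + x^2) = 1 / ((1 - x)(1 - x^2)).
This is the generating function for partitions of n into parts of size 1 or 2. The number of 2's can be any j in 0..39, and the rest are 1's, so
[x^79] = floor(79/2) + 1 = 40.

40


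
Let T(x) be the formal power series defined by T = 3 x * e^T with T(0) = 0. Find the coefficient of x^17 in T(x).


Apply the Lagrange inversion formula: if T = 3 x * phi(T) with phi(t) = e^t, then
[x^n] T = 3^n * (1/n) [t^(n-1)] phi(t)^n = 3^n * (1/n) [t^(n-1)] e^(n t) = 3^n * (1/n) * n^(n-1) / (n-1)! = 3^n * n^(n-1) / n!.
When c = 1 this is the Cayley count of rooted labeled trees on n vertices, divided by n!.
For n = 17: 3^17 * 17^16 / 17! = 129140163 * 48661191875666868481/355687428096000 = 507069656305809338282571/28700672000.

507069656305809338282571/28700672000


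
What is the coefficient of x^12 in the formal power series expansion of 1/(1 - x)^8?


The negative binomial / multiset identity is
1/(1 - x)^r = sum_{k>=0} C(k + r - 1, r - 1) x^k.
Here r = 8 and k = 12, so the coefficient is
C(12 + 7, 7) = C(19, 7)
= 50388

50388


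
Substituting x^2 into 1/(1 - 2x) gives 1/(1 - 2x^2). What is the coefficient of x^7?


Since 1/(1 - 2x^2) only has even powers of x,
the coefficient of x^7 (odd) is 0.

0


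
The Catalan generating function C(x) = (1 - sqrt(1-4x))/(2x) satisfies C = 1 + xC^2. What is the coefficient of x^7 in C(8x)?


Substituting x -> 8x scales the n-th coefficient by 8^n, so [x^7] C(8x) = 8^7 * C_7.
C_7 = C(2*7, 7)/(8) = 3432/8 = 429.
So 8^7 * 429 = 2097152 * 429 = 899678208.

899678208


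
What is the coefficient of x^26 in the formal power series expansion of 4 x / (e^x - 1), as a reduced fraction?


The exponential generating function for Bernoulli numbers is
x / (e^x - 1) = sum_{k>=0} B_k x^k / k!.
So the coefficient of x^26 in 4 x / (e^x - 1) is 4 B_26 / 26!.
Computing: B_26 = 8553103/6, 26! = 403291461126605635584000000, giving
4 * 8553103/6 / 403291461126605635584000000 = 657931/46533630129992957952000000.

657931/46533630129992957952000000


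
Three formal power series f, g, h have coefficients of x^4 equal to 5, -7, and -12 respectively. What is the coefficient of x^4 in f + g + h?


Series addition is componentwise:
5 + -7 + -12
= -14

-14


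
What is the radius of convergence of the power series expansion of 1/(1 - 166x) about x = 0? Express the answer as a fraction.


Expanding 1/(1 - 166x) = sum_{k>=0} 166^k x^k, the series converges when |166x| < 1, i.e., |x| < 1/166.
So the radius of convergence is 1/166 = 1/166.

1/166


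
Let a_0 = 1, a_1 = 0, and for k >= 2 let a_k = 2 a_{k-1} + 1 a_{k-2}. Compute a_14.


Iterating the recurrence forward:
a_0 = 1
a_1 = 0
a_2 = 2*0 + 1*1 = 1
a_3 = 2*1 + 1*0 = 2
a_4 = 2*2 + 1*1 = 5
a_5 = 2*5 + 1*2 = 12
a_6 = 2*12 + 1*5 = 29
a_7 = 2*29 + 1*12 = 70
a_8 = 2*70 + 1*29 = 169
a_9 = 2*169 + 1*70 = 408
a_10 = 2*408 + 1*169 = 985
a_11 = 2*985 + 1*408 = 2378
a_12 = 2*2378 + 1*985 = 5741
a_13 = 2*5741 + 1*2378 = 13860
a_14 = 2*13860 + 1*5741 = 33461
So a_14 = 33461.

33461


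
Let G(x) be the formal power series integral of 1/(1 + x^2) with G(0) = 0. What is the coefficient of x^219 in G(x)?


1/(1 + x^2) = sum_{j>=0} (-1)^j x^(2j). Integrating termwise with G(0) = 0:
G(x) = sum_{j>=0} (-1)^j x^(2j+1) / (2j+1) = arctan(x).
Only odd powers are nonzero. For x^219 write 219 = 2*109 + 1, giving
(-1)^109 / 219 = -1/219 = -1/219.

-1/219


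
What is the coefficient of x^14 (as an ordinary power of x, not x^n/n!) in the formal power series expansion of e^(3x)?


The exponential series is e^y = sum_{k>=0} y^k / k!. Substituting y = 3x gives
e^(3x) = sum_{k>=0} 3^k x^k / k!.
So the coefficient of x^n is a^n/n! with a = 3, n = 14:
3^14 / 14! = 4782969/87178291200 = 19683/358758400

19683/358758400


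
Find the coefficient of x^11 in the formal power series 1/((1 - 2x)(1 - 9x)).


By partial fractions or Cauchy convolution:
The coefficient equals sum_{k=0}^{11} 2^k * 9^(11-k).
= 40347076055

40347076055


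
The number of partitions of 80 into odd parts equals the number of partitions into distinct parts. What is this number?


Computing partitions of 80 into odd parts (1, 3, 5, ...):
Using the generating function prod_{k>=0} 1/(1-x^(2k+1)),
the count is 77312

77312


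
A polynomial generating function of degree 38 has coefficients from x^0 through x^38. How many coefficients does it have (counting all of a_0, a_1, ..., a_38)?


A polynomial of degree 38 takes the form a_0 + a_1 x + ... + a_38 x^38.
The number of coefficients is 38 + 1 = 39.

39


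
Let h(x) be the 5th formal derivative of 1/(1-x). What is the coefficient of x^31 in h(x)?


Differentiating 5 times: d^5/dx^5 [1/(1-x)] = 5!/(1-x)^6.
The expansion 1/(1-x)^6 = sum_{k>=0} C(k+5, 5) x^k, so the coefficient of x^n in 5!/(1-x)^6 is 5! * C(n+5, 5).
For n = 31: 120 * C(36, 5) = 120 * 376992 = 45239040

45239040


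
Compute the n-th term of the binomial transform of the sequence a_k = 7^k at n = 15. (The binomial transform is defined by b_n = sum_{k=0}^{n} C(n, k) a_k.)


With a_k = 7^k, b_n = sum_{k=0}^{n} C(n, k) 7^k = (1 + 7)^n by the binomial theorem.
For n = 15: (1 + 7)^15 = 8^15 = 35184372088832.

35184372088832


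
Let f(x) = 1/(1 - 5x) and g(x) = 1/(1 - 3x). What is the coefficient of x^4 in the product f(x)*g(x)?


The coefficient of x^n in f*g is the Cauchy product: sum_{k=0}^{n} a^k * b^(n-k).
With a=5, b=3, n=4:
sum_{k=0}^{4} 5^k * 3^(4-k)
= 1441

1441


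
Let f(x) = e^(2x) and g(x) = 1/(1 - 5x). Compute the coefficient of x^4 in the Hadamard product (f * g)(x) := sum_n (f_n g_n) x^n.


Expanding: f_k = 2^k/k! (from e^(2x)) and g_k = 5^k (from 1/(1 - 5x)). So the Hadamard coefficient (f * g)_k = 2^k 5^k / k! = (10)^k / k!.
For k = 4: 10^4/4! = 10000/24 = 1250/3.

1250/3


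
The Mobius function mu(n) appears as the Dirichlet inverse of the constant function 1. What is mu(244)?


244 has a squared prime factor, so mu(244) = 0.
Factorization reveals a repeated prime.

0


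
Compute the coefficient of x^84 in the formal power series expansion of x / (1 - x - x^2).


Let f(x) = sum_{k>=0} a_k x^k. Multiplying f(x) * (1 - x - x^2) = x and matching coefficients gives a_0 = 0, a_1 = 1, and a_k = a_{k-1} + a_{k-2} for k >= 2. These are the Fibonacci numbers F_k.
Iterating from F_0 = 0, F_1 = 1:
F_0=0, F_1=1, F_2=1, F_3=2, F_4=3, F_5=5, F_6=8, F_7=13, F_8=21, F_9=34, ...
F_84 = 160500643816367088.

160500643816367088


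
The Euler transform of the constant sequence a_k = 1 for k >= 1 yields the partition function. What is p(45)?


The Euler transform converts the sequence a_k = 1 into the number of integer partitions.
Using the recurrence or dynamic programming:
p(45) = 89134

89134


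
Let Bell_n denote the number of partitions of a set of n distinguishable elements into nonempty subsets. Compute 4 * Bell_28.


Bell_28 can be computed from the Bell triangle or from Dobinski's identity Bell_n = (1/e) * sum_{k>=0} k^n / k!.
Computing Bell_28 = 6160539404599934652455.
Then 4 * 6160539404599934652455 = 24642157618399738609820.

24642157618399738609820


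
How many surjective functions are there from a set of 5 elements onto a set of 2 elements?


By inclusion-exclusion on which target elements are missed, the number of surjections from an n-set onto a k-set is
surj(n, k) = sum_{j=0}^{k} (-1)^j C(k, j) (k - j)^n.
Equivalently surj(n, k) = k! * S(n, k), where S(n, k) is the Stirling number of the second kind.
For n = 5, k = 2:
S(5, 2) = 15, so
surj = 2! * 15 = 2 * 15 = 30.

30


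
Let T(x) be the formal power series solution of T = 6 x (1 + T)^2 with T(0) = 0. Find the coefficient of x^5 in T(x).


Apply the Lagrange inversion formula: if T = 6 x * phi(T) with phi(t) = (1 + t)^2, then [x^n] T = 6^n * (1/n) [t^(n-1)] phi(t)^n = 6^n * (1/n) [t^(n-1)] (1 + t)^(2n) = 6^n * (1/n) C(2n, n-1).
Using the identity C(2n, n-1) = C(2n, n) * n / (n+1), the unscaled factor equals C(2n, n) / (n+1) = C_n, the n-th Catalan number.
For n = 5: C_5 = C(10, 5) / 6 = 252/6 = 42.
With the 6^5 = 7776 factor, the coefficient is 7776 * 42 = 326592.

326592


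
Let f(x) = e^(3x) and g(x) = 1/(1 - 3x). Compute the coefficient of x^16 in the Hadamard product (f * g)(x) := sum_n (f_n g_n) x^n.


Expanding: f_k = 3^k/k! (from e^(3x)) and g_k = 3^k (from 1/(1 - 3x)). So the Hadamard coefficient (f * g)_k = 3^k 3^k / k! = (9)^k / k!.
For k = 16: 9^16/16! = 1853020188851841/20922789888000 = 2541865828329/28700672000.

2541865828329/28700672000


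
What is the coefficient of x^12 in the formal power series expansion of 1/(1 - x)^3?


The expansion 1/(1 - x)^r = sum_{k>=0} C(k + r - 1, r - 1) x^k follows from the multiset / negative-binomial theorem (or from repeated differentiation of the geometric series).
For r = 3 and k = 12:
C(14, 2) = 87178291200 / (2 * 479001600) = 91.

91


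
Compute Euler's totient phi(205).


phi(n) counts integers in [1, n] coprime to n. Using the multiplicative formula phi(n) = n * prod_{p | n} (1 - 1/p):
205 = 5 * 41, so
phi(205) = 205 * (1 - 1/5) * (1 - 1/41) = 160.

160


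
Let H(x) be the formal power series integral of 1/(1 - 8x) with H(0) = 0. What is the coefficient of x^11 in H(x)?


1/(1 - 8x) = sum_{k>=0} 8^k x^k. Integrating termwise with H(0) = 0:
H(x) = sum_{k>=0} 8^k x^(k+1) / (k+1) = sum_{m>=1} 8^(m-1) x^m / m.
For m = 11: 8^10/11 = 1073741824/11 = 1073741824/11.

1073741824/11


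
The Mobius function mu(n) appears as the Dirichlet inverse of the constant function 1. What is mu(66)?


66 = 2 * 3 * 11 (all distinct primes).
mu(66) = (-1)^3 = -1

-1


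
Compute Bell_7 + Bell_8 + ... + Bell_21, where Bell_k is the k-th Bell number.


Recall Bell_k counts set partitions of a k-set (with Bell_0 = 1 by convention).
Bell_7 through Bell_21: 877, 4140, 21147, 115975, 678570, 4213597, 27644437, 190899322, 1382958545, 10480142147, 82864869804, 682076806159, 5832742205057, 51724158235372, 474869816156751
Sum = 877 + 4140 + 21147 + 115975 + 678570 + 4213597 + 27644437 + 190899322 + 1382958545 + 10480142147 + 82864869804 + 682076806159 + 5832742205057 + 51724158235372 + 474869816156751 = 533203744951900.

533203744951900


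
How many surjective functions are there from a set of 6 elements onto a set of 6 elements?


By inclusion-exclusion on which target elements are missed, the number of surjections from an n-set onto a k-set is
surj(n, k) = sum_{j=0}^{k} (-1)^j C(k, j) (k - j)^n.
Equivalently surj(n, k) = k! * S(n, k), where S(n, k) is the Stirling number of the second kind.
For n = 6, k = 6:
S(6, 6) = 1, so
surj = 6! * 1 = 720 * 1 = 720.

720


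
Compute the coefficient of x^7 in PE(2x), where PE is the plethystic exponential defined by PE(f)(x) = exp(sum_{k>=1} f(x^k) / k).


With f(x) = 2x, the exponent is sum_{k>=1} 2 x^k / k = 2 * (-ln(1 - x)). Exponentiating:
PE(2x) = exp(-2 ln(1 - x)) = 1/(1 - x)^2.
By the negative binomial expansion, [x^n] 1/(1 - x)^2 = C(n + 1, 1).
For n = 7: C(8, 1) = 8.

8


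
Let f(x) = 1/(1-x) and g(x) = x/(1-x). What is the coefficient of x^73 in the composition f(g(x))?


First simplify the composition: f(g(x)) = 1/(1 - x/(1-x)) = (1-x)/((1-x) - x) = (1-x)/(1-2x).
Now extract the coefficient. Write (1-x)/(1-2x) = 1/(1-2x) - x/(1-2x).
The coefficient of x^n in 1/(1-2x) is 2^n, and in x/(1-2x) is 2^(n-1) (for n >= 1).
So the coefficient of x^73 is 2^73 - 2^72 = 9444732965739290427392 - 4722366482869645213696 = 4722366482869645213696.

4722366482869645213696


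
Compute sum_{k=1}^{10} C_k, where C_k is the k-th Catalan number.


C_1 through C_10: 1, 2, 5, 14, 42, 132, 429, 1430, 4862, 16796
Sum = 1 + 2 + 5 + 14 + 42 + 132 + 429 + 1430 + 4862 + 16796
= 23713

23713


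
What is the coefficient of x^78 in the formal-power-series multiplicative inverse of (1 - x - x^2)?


Let the inverse be f(x) = sum_{k>=0} a_k x^k. From f(x) * (1 - x - x^2) = 1 and matching coefficients:
 x^0: a_0 = 1.
 x^1: a_1 - a_0 = 0, so a_1 = 1.
 x^k (k >= 2): a_k - a_{k-1} - a_{k-2} = 0, i.e. a_k = a_{k-1} + a_{k-2}.
This is the Fibonacci-type recurrence shifted so that a_0 = a_1 = 1.
Iterating: a_0=1, a_1=1, a_2=2, a_3=3, a_4=5, a_5=8, a_6=13, a_7=21, a_8=34, a_9=55, ...
a_78 = 14472334024676221.

14472334024676221


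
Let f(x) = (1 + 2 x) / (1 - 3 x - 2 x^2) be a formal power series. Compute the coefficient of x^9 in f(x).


Write f(x) = sum_{k>=0} a_k x^k. Multiplying both sides by 1 - 3 x - 2 x^2 gives
(1 - 3 x - 2 x^2) sum_{k>=0} a_k x^k = 1 + 2 x.
Matching coefficients:
 x^0: a_0 = 1
 x^1: a_1 - 3 a_0 = 2  =>  a_1 = 3*1 + 2 = 5
 x^k (k >= 2): a_k = 3 a_{k-1} + 2 a_{k-2}.
Iterating: a_2 = 17, a_3 = 61, a_4 = 217, a_5 = 773, a_6 = 2753, a_7 = 9805, a_8 = 34921, a_9 = 124373.
So the coefficient of x^9 is 124373.

124373


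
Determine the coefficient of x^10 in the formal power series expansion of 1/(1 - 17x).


The geometric series identity gives 1/(1 - c x) = sum_{k>=0} c^k x^k, so the coefficient of x^k is c^k.
Here c = 17 and k = 10.
Computing: 17^10 = 2015993900449

2015993900449


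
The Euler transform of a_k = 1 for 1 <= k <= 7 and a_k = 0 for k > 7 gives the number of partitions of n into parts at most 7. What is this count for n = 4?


Partitions of 4 into parts at most 7:
Using generating function (1-x)^(-1)(1-x^2)^(-1)...(1-x^7)^(-1),
the coefficient of x^4 = 5

5


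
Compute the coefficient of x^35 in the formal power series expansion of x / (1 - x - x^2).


Let f(x) = sum_{k>=0} a_k x^k. Multiplying f(x) * (1 - x - x^2) = x and matching coefficients gives a_0 = 0, a_1 = 1, and a_k = a_{k-1} + a_{k-2} for k >= 2. These are the Fibonacci numbers F_k.
Iterating from F_0 = 0, F_1 = 1:
F_0=0, F_1=1, F_2=1, F_3=2, F_4=3, F_5=5, F_6=8, F_7=13, F_8=21, F_9=34, ...
F_35 = 9227465.

9227465


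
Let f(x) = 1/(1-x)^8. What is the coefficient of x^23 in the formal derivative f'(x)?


Differentiate: d/dx [ 1/(1-x)^r ] = r / (1-x)^(r+1).
Here r = 8, so f'(x) = 8 / (1-x)^9.
The expansion of 1/(1-x)^(r+1) has coefficient of x^n equal to C(n+r, r).
So the coefficient of x^23 in f'(x) is
8 * C(31, 8) = 8 * 7888725 = 63109800

63109800


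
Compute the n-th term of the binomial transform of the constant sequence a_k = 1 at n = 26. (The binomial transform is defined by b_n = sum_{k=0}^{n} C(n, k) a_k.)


With a_k = 1 for all k, b_n = sum_{k=0}^{n} C(n, k) = 2^n by the binomial theorem.
For n = 26: 2^26 = 67108864.

67108864


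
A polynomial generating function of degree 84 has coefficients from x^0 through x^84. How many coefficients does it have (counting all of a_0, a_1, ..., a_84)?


A polynomial of degree 84 takes the form a_0 + a_1 x + ... + a_84 x^84.
The number of coefficients is 84 + 1 = 85.

85


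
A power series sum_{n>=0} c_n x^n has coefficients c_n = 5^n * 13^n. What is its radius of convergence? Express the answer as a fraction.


By the root test (Cauchy-Hadamard), the radius is R = 1 / limsup_n |c_n|^(1/n).
Here |c_n|^(1/n) = (5^n * 13^n)^(1/n) = 5 * 13 = 65 for all n.
So R = 1/65 = 1/65.

1/65


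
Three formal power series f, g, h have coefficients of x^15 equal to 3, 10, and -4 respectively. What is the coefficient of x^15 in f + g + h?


Series addition is componentwise:
3 + 10 + -4
= 9

9


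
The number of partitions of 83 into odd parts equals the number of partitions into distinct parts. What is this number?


Computing partitions of 83 into odd parts (1, 3, 5, ...):
Using the generating function prod_{k>=0} 1/(1-x^(2k+1)),
the count is 101698

101698


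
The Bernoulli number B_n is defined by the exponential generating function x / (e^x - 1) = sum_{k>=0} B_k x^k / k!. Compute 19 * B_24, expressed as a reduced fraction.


Bernoulli numbers can also be computed recursively via B_0 = 1 and sum_{j=0}^{m} C(m+1, j) B_j = 0 for m >= 1. Odd-index Bernoulli numbers vanish for k >= 3.
Computing B_24 = -236364091/2730, so 19 * B_24 = 19 * -236364091/2730 = -4490917729/2730.

-4490917729/2730


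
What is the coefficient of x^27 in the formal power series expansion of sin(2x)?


The Maclaurin series is sin(t) = sum_{k>=0} (-1)^k t^(2k+1) / (2k+1)!, so substituting t = 2x, only odd powers of x are nonzero, with coefficient of x^(2k+1) equal to (-1)^k 2^(2k+1) / (2k+1)!.
Write 27 = 2*13 + 1, giving the coefficient (-1)^13 * 2^27 / 27! = -134217728/10888869450418352160768000000 = -16/1298054391195577640625.

-16/1298054391195577640625


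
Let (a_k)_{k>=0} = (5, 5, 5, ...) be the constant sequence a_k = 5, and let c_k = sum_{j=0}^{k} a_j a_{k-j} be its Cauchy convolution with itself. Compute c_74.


Since a_j = 5 for all j >= 0, the convolution sum becomes
c_k = sum_{j=0}^{k} 5 * 5 = 25 * (k + 1).
Equivalently, the generating function of (a_k) is 5/(1 - x) and its square is 25/(1 - x)^2 = sum_{k>=0} 25(k + 1) x^k.
For k = 74: 25 * 75 = 1875.

1875


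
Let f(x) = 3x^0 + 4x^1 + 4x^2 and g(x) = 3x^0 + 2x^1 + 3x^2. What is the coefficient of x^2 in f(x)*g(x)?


Cauchy product at x^2:
3*3 + 4*2 + 4*3
= 29

29


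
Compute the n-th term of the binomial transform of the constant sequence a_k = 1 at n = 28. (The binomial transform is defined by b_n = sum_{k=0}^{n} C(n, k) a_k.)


With a_k = 1 for all k, b_n = sum_{k=0}^{n} C(n, k) = 2^n by the binomial theorem.
For n = 28: 2^28 = 268435456.

268435456


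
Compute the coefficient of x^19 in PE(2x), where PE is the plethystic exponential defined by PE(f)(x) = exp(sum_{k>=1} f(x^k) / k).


With f(x) = 2x, the exponent is sum_{k>=1} 2 x^k / k = 2 * (-ln(1 - x)). Exponentiating:
PE(2x) = exp(-2 ln(1 - x)) = 1/(1 - x)^2.
By the negative binomial expansion, [x^n] 1/(1 - x)^2 = C(n + 1, 1).
For n = 19: C(20, 1) = 20.

20


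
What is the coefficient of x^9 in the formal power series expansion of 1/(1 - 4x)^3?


The general identity 1/(1 - c x)^r = sum_{k>=0} c^k C(k + r - 1, r - 1) x^k follows by substituting y = c x into 1/(1 - y)^r = sum_{k>=0} C(k + r - 1, r - 1) y^k.
For c = 4, r = 3, k = 9:
4^9 * C(11, 2) = 262144 * 55 = 14417920.

14417920


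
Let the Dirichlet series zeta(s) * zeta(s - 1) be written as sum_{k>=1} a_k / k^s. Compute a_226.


Convolution gives a_k = sum_{d | k} d * 1 = sum_{d | k} d = sigma(k), the sum of positive divisors of k.
For k = 226, the divisors are 1, 2, 113, 226, so
sigma(226) = 1 + 2 + 113 + 226 = 342.

342


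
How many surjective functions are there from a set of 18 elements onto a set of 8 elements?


By inclusion-exclusion on which target elements are missed, the number of surjections from an n-set onto a k-set is
surj(n, k) = sum_{j=0}^{k} (-1)^j C(k, j) (k - j)^n.
Equivalently surj(n, k) = k! * S(n, k), where S(n, k) is the Stirling number of the second kind.
For n = 18, k = 8:
S(18, 8) = 189036065010, so
surj = 8! * 189036065010 = 40320 * 189036065010 = 7621934141203200.

7621934141203200


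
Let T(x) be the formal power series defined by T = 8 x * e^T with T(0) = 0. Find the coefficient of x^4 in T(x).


Apply the Lagrange inversion formula: if T = 8 x * phi(T) with phi(t) = e^t, then
[x^n] T = 8^n * (1/n) [t^(n-1)] phi(t)^n = 8^n * (1/n) [t^(n-1)] e^(n t) = 8^n * (1/n) * n^(n-1) / (n-1)! = 8^n * n^(n-1) / n!.
When c = 1 this is the Cayley count of rooted labeled trees on n vertices, divided by n!.
For n = 4: 8^4 * 4^3 / 4! = 4096 * 64/24 = 32768/3.

32768/3


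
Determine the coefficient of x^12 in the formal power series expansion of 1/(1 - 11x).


The geometric series identity gives 1/(1 - c x) = sum_{k>=0} c^k x^k, so the coefficient of x^k is c^k.
Here c = 11 and k = 12.
Computing: 11^12 = 3138428376721

3138428376721


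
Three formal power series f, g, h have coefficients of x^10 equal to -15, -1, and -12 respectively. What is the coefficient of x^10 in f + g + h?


Series addition is componentwise:
-15 + -1 + -12
= -28

-28


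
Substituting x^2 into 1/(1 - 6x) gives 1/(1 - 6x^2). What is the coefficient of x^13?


Since 1/(1 - 6x^2) only has even powers of x,
the coefficient of x^13 (odd) is 0.

0


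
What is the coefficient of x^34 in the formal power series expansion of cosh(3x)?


The Maclaurin series is cosh(t) = sum_{m>=0} t^(2m) / (2m)!, so substituting t = 3x, only even powers of x are nonzero, with coefficient of x^(2m) equal to 3^(2m) / (2m)!.
For x^34 the coefficient is 3^34/34! = 16677181699666569/295232799039604140847618609643520000000 = 1162261467/20575281381334769320591360000000.

1162261467/20575281381334769320591360000000


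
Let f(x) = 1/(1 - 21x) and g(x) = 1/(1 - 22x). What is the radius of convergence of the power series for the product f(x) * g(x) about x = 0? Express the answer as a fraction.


The radius of 1/(1 - 21x) is 1/21 (nearest singularity at x = 1/21), and the radius of 1/(1 - 22x) is 1/22.
The product f(x)*g(x) = 1/((1 - 21x)(1 - 22x)) has singularities at both 1/21 and 1/22, so its radius of convergence is the distance to the nearest one:
min(1/21, 1/22) = 1/22.

1/22


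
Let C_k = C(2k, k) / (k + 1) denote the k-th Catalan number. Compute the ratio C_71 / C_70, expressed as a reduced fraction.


Using C_k = (2k)! / (k! (k+1)!), the ratio C_{k+1}/C_k simplifies to
C_{k+1}/C_k = [(2k+2)! / ((k+1)! (k+2)!)] * [k! (k+1)! / (2k)!]
 = (2k+2)(2k+1) / ((k+1)(k+2)) = 2(2k+1) / (k+2).
For k = 70: 2(2*70 + 1) / (70 + 2) = 282/72 = 47/12.

47/12


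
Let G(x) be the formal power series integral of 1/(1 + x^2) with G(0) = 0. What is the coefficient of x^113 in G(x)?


1/(1 + x^2) = sum_{j>=0} (-1)^j x^(2j). Integrating termwise with G(0) = 0:
G(x) = sum_{j>=0} (-1)^j x^(2j+1) / (2j+1) = arctan(x).
Only odd powers are nonzero. For x^113 write 113 = 2*56 + 1, giving
(-1)^56 / 113 = 1/113 = 1/113.

1/113
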